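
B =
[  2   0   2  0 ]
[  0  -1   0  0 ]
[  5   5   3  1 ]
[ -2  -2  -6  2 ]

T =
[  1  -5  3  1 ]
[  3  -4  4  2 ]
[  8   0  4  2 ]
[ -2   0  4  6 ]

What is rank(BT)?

First compute BT:
[[ 18, -10,  14,   6],
 [ -3,   4,  -4,  -2],
 [ 42, -45,  51,  27],
 [-60,  18, -30,  -6]]
Now row reduce the product.
R2 ← R2 + (1/6)·R1: [0, 7/3, -5/3, -1]
R3 ← R3 − (7/3)·R1: [0, -65/3, 55/3, 13]
R4 ← R4 + (10/3)·R1: [0, -46/3, 50/3, 14]
R3 ← R3 + (65/7)·R2: [0, 0, 20/7, 26/7]
R4 ← R4 + (46/7)·R2: [0, 0, 40/7, 52/7]
R4 ← R4 − (2)·R3: [0, 0, 0, 0]
3 nonzero rows, so rank(BT) = 3.

3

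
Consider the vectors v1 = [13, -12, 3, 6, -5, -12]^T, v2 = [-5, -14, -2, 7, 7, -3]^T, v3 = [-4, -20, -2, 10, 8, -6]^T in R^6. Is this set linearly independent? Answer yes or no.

Form the matrix with these vectors as rows and row reduce.
R2 ← R2 + (5/13)·R1: [0, -242/13, -11/13, 121/13, 66/13, -99/13]
R3 ← R3 + (4/13)·R1: [0, -308/13, -14/13, 154/13, 84/13, -126/13]
R3 ← R3 − (14/11)·R2: [0, 0, 0, 0, 0, 0]
2 nonzero rows, so the 3 vectors span a space of dimension 2.
Since 2 < 3, the vectors are linearly dependent.

no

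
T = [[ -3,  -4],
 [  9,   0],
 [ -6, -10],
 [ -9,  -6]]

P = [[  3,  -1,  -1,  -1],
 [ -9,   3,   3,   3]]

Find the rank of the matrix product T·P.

1

First compute TP:
[[ 27,  -9,  -9,  -9],
 [ 27,  -9,  -9,  -9],
 [ 72, -24, -24, -24],
 [ 27,  -9,  -9,  -9]]
Now row reduce the product.
R2 ← R2 − R1: [0, 0, 0, 0]
R3 ← R3 − (8/3)·R1: [0, 0, 0, 0]
R4 ← R4 − R1: [0, 0, 0, 0]
1 nonzero row, so rank(TP) = 1.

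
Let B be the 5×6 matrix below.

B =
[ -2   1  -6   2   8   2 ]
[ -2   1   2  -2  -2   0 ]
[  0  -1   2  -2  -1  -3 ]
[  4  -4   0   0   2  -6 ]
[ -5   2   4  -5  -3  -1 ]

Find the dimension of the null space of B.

Row reduce to echelon form.
R2 ← R2 − R1: [0, 0, 8, -4, -10, -2]
R4 ← R4 + (2)·R1: [0, -2, -12, 4, 18, -2]
R5 ← R5 − (5/2)·R1: [0, -1/2, 19, -10, -23, -6]
Swap R2 ↔ R3
R4 ← R4 − (2)·R2: [0, 0, -16, 8, 20, 4]
R5 ← R5 − (1/2)·R2: [0, 0, 18, -9, -45/2, -9/2]
R4 ← R4 + (2)·R3: [0, 0, 0, 0, 0, 0]
R5 ← R5 − (9/4)·R3: [0, 0, 0, 0, 0, 0]
3 nonzero rows, so rank(B) = 3.
B has 6 columns; by rank–nullity, nullity = 6 − 3 = 3.

3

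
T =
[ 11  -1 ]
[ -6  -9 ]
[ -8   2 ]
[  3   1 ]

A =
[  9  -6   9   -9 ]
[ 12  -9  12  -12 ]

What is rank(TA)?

2

First compute TA:
[[ 87, -57,  87, -87],
 [-162, 117, -162, 162],
 [-48,  30, -48,  48],
 [ 39, -27,  39, -39]]
Now row reduce the product.
R2 ← R2 + (54/29)·R1: [0, 315/29, 0, 0]
R3 ← R3 + (16/29)·R1: [0, -42/29, 0, 0]
R4 ← R4 − (13/29)·R1: [0, -42/29, 0, 0]
R3 ← R3 + (2/15)·R2: [0, 0, 0, 0]
R4 ← R4 + (2/15)·R2: [0, 0, 0, 0]
2 nonzero rows, so rank(TA) = 2.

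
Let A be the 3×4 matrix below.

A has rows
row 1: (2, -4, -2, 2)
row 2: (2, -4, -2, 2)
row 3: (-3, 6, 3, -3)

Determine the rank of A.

1

Row reduce to echelon form.
R2 ← R2 − R1: [0, 0, 0, 0]
R3 ← R3 + (3/2)·R1: [0, 0, 0, 0]
Echelon form has 1 nonzero row, so rank(A) = 1.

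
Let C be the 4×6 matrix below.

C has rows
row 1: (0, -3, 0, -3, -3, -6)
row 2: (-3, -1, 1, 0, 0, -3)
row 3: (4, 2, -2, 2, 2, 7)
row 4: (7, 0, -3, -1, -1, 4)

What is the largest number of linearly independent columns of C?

3

Row reduce to echelon form.
Swap R1 ↔ R2
R3 ← R3 + (4/3)·R1: [0, 2/3, -2/3, 2, 2, 3]
R4 ← R4 + (7/3)·R1: [0, -7/3, -2/3, -1, -1, -3]
R3 ← R3 + (2/9)·R2: [0, 0, -2/3, 4/3, 4/3, 5/3]
R4 ← R4 − (7/9)·R2: [0, 0, -2/3, 4/3, 4/3, 5/3]
R4 ← R4 − R3: [0, 0, 0, 0, 0, 0]
Echelon form has 3 nonzero rows, so rank(C) = 3.
The rank gives the maximum number of linearly independent columns: 3.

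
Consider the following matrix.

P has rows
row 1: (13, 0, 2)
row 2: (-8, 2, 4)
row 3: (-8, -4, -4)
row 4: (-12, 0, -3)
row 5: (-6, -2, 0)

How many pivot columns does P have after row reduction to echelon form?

3

Row reduce to echelon form.
R2 ← R2 + (8/13)·R1: [0, 2, 68/13]
R3 ← R3 + (8/13)·R1: [0, -4, -36/13]
R4 ← R4 + (12/13)·R1: [0, 0, -15/13]
R5 ← R5 + (6/13)·R1: [0, -2, 12/13]
R3 ← R3 + (2)·R2: [0, 0, 100/13]
R5 ← R5 + R2: [0, 0, 80/13]
R4 ← R4 + (3/20)·R3: [0, 0, 0]
R5 ← R5 − (4/5)·R3: [0, 0, 0]
Echelon form has 3 nonzero rows, so rank(P) = 3.
Each nonzero row contributes one pivot column: 3 pivot columns.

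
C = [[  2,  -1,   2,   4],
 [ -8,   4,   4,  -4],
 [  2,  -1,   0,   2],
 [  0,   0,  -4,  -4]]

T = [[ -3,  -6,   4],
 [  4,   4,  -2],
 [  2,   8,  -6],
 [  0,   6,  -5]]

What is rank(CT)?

First compute CT:
[[ -6,  24, -22],
 [ 48,  72, -44],
 [-10,  -4,   0],
 [ -8, -56,  44]]
Now row reduce the product.
R2 ← R2 + (8)·R1: [0, 264, -220]
R3 ← R3 − (5/3)·R1: [0, -44, 110/3]
R4 ← R4 − (4/3)·R1: [0, -88, 220/3]
R3 ← R3 + (1/6)·R2: [0, 0, 0]
R4 ← R4 + (1/3)·R2: [0, 0, 0]
2 nonzero rows, so rank(CT) = 2.

2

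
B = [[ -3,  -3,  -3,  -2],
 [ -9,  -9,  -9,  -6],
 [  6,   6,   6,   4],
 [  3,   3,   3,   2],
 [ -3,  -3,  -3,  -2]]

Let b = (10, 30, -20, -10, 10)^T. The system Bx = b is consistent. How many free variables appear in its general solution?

3

Row reduce the augmented matrix [B | b].
R2 ← R2 − (3)·R1: [0, 0, 0, 0, 0]
R3 ← R3 + (2)·R1: [0, 0, 0, 0, 0]
R4 ← R4 + R1: [0, 0, 0, 0, 0]
R5 ← R5 − R1: [0, 0, 0, 0, 0]
The echelon form has 1 nonzero rows, and every pivot lies in the first 4 columns, so rank(B) = rank([B|b]) = 1.
The system is consistent.
Free variables = (unknowns) − (rank) = 4 − 1 = 3.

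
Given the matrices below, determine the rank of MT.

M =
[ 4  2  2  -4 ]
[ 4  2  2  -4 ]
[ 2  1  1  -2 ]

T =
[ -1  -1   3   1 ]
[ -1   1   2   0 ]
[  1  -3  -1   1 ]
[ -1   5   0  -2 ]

1

First compute MT:
[[  0, -28,  14,  14],
 [  0, -28,  14,  14],
 [  0, -14,   7,   7]]
Now row reduce the product.
R2 ← R2 − R1: [0, 0, 0, 0]
R3 ← R3 − (1/2)·R1: [0, 0, 0, 0]
1 nonzero row, so rank(MT) = 1.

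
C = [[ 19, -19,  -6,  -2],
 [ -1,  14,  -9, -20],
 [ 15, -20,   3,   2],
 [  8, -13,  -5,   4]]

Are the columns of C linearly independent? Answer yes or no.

Row reduce C to echelon form.
R2 ← R2 + (1/19)·R1: [0, 13, -177/19, -382/19]
R3 ← R3 − (15/19)·R1: [0, -5, 147/19, 68/19]
R4 ← R4 − (8/19)·R1: [0, -5, -47/19, 92/19]
R3 ← R3 + (5/13)·R2: [0, 0, 54/13, -54/13]
R4 ← R4 + (5/13)·R2: [0, 0, -1496/247, -714/247]
R4 ← R4 + (748/513)·R3: [0, 0, 0, -170/19]
4 pivots among 4 columns.
Every column is a pivot column, so the columns are linearly independent.

yes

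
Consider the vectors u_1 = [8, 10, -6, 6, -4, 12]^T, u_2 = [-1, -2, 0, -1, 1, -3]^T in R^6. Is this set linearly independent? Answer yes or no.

Form the matrix with these vectors as rows and row reduce.
R2 ← R2 + (1/8)·R1: [0, -3/4, -3/4, -1/4, 1/2, -3/2]
2 nonzero rows, so the 2 vectors span a space of dimension 2.
Since 2 = 2, the vectors are linearly independent.

yes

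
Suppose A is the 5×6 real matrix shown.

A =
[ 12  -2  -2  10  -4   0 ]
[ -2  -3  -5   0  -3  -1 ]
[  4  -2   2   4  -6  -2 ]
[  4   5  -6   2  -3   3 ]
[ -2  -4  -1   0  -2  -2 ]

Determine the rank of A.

Row reduce to echelon form.
R2 ← R2 + (1/6)·R1: [0, -10/3, -16/3, 5/3, -11/3, -1]
R3 ← R3 − (1/3)·R1: [0, -4/3, 8/3, 2/3, -14/3, -2]
R4 ← R4 − (1/3)·R1: [0, 17/3, -16/3, -4/3, -5/3, 3]
R5 ← R5 + (1/6)·R1: [0, -13/3, -4/3, 5/3, -8/3, -2]
R3 ← R3 − (2/5)·R2: [0, 0, 24/5, 0, -16/5, -8/5]
R4 ← R4 + (17/10)·R2: [0, 0, -72/5, 3/2, -79/10, 13/10]
R5 ← R5 − (13/10)·R2: [0, 0, 28/5, -1/2, 21/10, -7/10]
R4 ← R4 + (3)·R3: [0, 0, 0, 3/2, -35/2, -7/2]
R5 ← R5 − (7/6)·R3: [0, 0, 0, -1/2, 35/6, 7/6]
R5 ← R5 + (1/3)·R4: [0, 0, 0, 0, 0, 0]
Echelon form has 4 nonzero rows, so rank(A) = 4.

4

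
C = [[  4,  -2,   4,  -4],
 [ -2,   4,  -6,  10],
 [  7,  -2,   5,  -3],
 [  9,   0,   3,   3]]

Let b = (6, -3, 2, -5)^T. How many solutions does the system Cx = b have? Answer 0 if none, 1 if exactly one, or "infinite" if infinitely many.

Row reduce the augmented matrix [C | b].
R2 ← R2 + (1/2)·R1: [0, 3, -4, 8, 0]
R3 ← R3 − (7/4)·R1: [0, 3/2, -2, 4, -17/2]
R4 ← R4 − (9/4)·R1: [0, 9/2, -6, 12, -37/2]
R3 ← R3 − (1/2)·R2: [0, 0, 0, 0, -17/2]
R4 ← R4 − (3/2)·R2: [0, 0, 0, 0, -37/2]
R4 ← R4 − (37/17)·R3: [0, 0, 0, 0, 0]
The echelon form has 3 nonzero rows; the last pivot sits in the augmented column, so rank(C) = 2 but rank([C|b]) = 3.
Since the ranks differ, the system is inconsistent.
It has no solutions.

0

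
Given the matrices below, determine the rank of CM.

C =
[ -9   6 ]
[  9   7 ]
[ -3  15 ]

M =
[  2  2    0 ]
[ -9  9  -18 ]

2

First compute CM:
[[-72,  36, -108],
 [-45,  81, -126],
 [-141, 129, -270]]
Now row reduce the product.
R2 ← R2 − (5/8)·R1: [0, 117/2, -117/2]
R3 ← R3 − (47/24)·R1: [0, 117/2, -117/2]
R3 ← R3 − R2: [0, 0, 0]
2 nonzero rows, so rank(CM) = 2.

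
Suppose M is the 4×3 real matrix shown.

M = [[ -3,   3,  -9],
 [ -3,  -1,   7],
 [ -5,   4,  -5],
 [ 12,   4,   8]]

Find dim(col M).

Row reduce to echelon form.
R2 ← R2 − R1: [0, -4, 16]
R3 ← R3 − (5/3)·R1: [0, -1, 10]
R4 ← R4 + (4)·R1: [0, 16, -28]
R3 ← R3 − (1/4)·R2: [0, 0, 6]
R4 ← R4 + (4)·R2: [0, 0, 36]
R4 ← R4 − (6)·R3: [0, 0, 0]
Echelon form has 3 nonzero rows, so rank(M) = 3.
The column space has dimension equal to the rank: 3.

3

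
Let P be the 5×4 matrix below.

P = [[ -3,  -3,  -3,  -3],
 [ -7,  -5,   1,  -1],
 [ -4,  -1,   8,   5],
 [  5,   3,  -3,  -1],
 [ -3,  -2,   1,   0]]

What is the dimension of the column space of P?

2

Row reduce to echelon form.
R2 ← R2 − (7/3)·R1: [0, 2, 8, 6]
R3 ← R3 − (4/3)·R1: [0, 3, 12, 9]
R4 ← R4 + (5/3)·R1: [0, -2, -8, -6]
R5 ← R5 − R1: [0, 1, 4, 3]
R3 ← R3 − (3/2)·R2: [0, 0, 0, 0]
R4 ← R4 + R2: [0, 0, 0, 0]
R5 ← R5 − (1/2)·R2: [0, 0, 0, 0]
Echelon form has 2 nonzero rows, so rank(P) = 2.
The column space has dimension equal to the rank: 2.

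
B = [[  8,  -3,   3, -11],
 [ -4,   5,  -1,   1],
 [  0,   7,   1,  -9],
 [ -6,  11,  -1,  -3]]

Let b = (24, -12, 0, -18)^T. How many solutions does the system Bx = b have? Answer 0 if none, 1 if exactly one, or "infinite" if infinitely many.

infinite

Row reduce the augmented matrix [B | b].
R2 ← R2 + (1/2)·R1: [0, 7/2, 1/2, -9/2, 0]
R4 ← R4 + (3/4)·R1: [0, 35/4, 5/4, -45/4, 0]
R3 ← R3 − (2)·R2: [0, 0, 0, 0, 0]
R4 ← R4 − (5/2)·R2: [0, 0, 0, 0, 0]
The echelon form has 2 nonzero rows, and every pivot lies in the first 4 columns, so rank(B) = rank([B|b]) = 2.
The system is consistent.
rank = 2 < 4 unknowns, so there are infinitely many solutions.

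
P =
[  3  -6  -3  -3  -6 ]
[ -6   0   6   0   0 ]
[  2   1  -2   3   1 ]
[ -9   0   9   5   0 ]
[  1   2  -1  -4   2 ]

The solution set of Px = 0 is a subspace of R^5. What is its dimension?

2

Row reduce to echelon form.
R2 ← R2 + (2)·R1: [0, -12, 0, -6, -12]
R3 ← R3 − (2/3)·R1: [0, 5, 0, 5, 5]
R4 ← R4 + (3)·R1: [0, -18, 0, -4, -18]
R5 ← R5 − (1/3)·R1: [0, 4, 0, -3, 4]
R3 ← R3 + (5/12)·R2: [0, 0, 0, 5/2, 0]
R4 ← R4 − (3/2)·R2: [0, 0, 0, 5, 0]
R5 ← R5 + (1/3)·R2: [0, 0, 0, -5, 0]
R4 ← R4 − (2)·R3: [0, 0, 0, 0, 0]
R5 ← R5 + (2)·R3: [0, 0, 0, 0, 0]
3 nonzero rows, so rank(P) = 3.
P has 5 columns; by rank–nullity, nullity = 5 − 3 = 2.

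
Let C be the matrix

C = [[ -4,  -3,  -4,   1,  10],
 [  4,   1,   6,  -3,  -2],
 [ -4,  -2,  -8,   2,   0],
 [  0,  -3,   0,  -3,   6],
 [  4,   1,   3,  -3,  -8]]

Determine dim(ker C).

2

Row reduce to echelon form.
R2 ← R2 + R1: [0, -2, 2, -2, 8]
R3 ← R3 − R1: [0, 1, -4, 1, -10]
R5 ← R5 + R1: [0, -2, -1, -2, 2]
R3 ← R3 + (1/2)·R2: [0, 0, -3, 0, -6]
R4 ← R4 − (3/2)·R2: [0, 0, -3, 0, -6]
R5 ← R5 − R2: [0, 0, -3, 0, -6]
R4 ← R4 − R3: [0, 0, 0, 0, 0]
R5 ← R5 − R3: [0, 0, 0, 0, 0]
3 nonzero rows, so rank(C) = 3.
C has 5 columns; by rank–nullity, nullity = 5 − 3 = 2.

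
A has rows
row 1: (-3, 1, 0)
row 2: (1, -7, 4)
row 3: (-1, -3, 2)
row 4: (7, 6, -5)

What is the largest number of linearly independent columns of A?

2

Row reduce to echelon form.
R2 ← R2 + (1/3)·R1: [0, -20/3, 4]
R3 ← R3 − (1/3)·R1: [0, -10/3, 2]
R4 ← R4 + (7/3)·R1: [0, 25/3, -5]
R3 ← R3 − (1/2)·R2: [0, 0, 0]
R4 ← R4 + (5/4)·R2: [0, 0, 0]
Echelon form has 2 nonzero rows, so rank(A) = 2.
The rank gives the maximum number of linearly independent columns: 2.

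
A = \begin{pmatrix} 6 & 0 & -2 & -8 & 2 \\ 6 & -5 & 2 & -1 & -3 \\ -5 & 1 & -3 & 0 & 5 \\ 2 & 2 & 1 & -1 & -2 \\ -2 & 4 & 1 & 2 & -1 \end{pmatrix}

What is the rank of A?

Row reduce to echelon form.
R2 ← R2 − R1: [0, -5, 4, 7, -5]
R3 ← R3 + (5/6)·R1: [0, 1, -14/3, -20/3, 20/3]
R4 ← R4 − (1/3)·R1: [0, 2, 5/3, 5/3, -8/3]
R5 ← R5 + (1/3)·R1: [0, 4, 1/3, -2/3, -1/3]
R3 ← R3 + (1/5)·R2: [0, 0, -58/15, -79/15, 17/3]
R4 ← R4 + (2/5)·R2: [0, 0, 49/15, 67/15, -14/3]
R5 ← R5 + (4/5)·R2: [0, 0, 53/15, 74/15, -13/3]
R4 ← R4 + (49/58)·R3: [0, 0, 0, 1/58, 7/58]
R5 ← R5 + (53/58)·R3: [0, 0, 0, 7/58, 49/58]
R5 ← R5 − (7)·R4: [0, 0, 0, 0, 0]
Echelon form has 4 nonzero rows, so rank(A) = 4.

4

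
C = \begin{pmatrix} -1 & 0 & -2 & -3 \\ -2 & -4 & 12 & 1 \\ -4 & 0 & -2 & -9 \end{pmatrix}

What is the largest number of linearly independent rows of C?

Row reduce to echelon form.
R2 ← R2 − (2)·R1: [0, -4, 16, 7]
R3 ← R3 − (4)·R1: [0, 0, 6, 3]
Echelon form has 3 nonzero rows, so rank(C) = 3.
The rank gives the maximum number of linearly independent rows: 3.

3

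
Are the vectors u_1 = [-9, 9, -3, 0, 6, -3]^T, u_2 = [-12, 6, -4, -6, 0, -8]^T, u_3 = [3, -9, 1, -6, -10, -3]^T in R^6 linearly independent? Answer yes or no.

Form the matrix with these vectors as rows and row reduce.
R2 ← R2 − (4/3)·R1: [0, -6, 0, -6, -8, -4]
R3 ← R3 + (1/3)·R1: [0, -6, 0, -6, -8, -4]
R3 ← R3 − R2: [0, 0, 0, 0, 0, 0]
2 nonzero rows, so the 3 vectors span a space of dimension 2.
Since 2 < 3, the vectors are linearly dependent.

no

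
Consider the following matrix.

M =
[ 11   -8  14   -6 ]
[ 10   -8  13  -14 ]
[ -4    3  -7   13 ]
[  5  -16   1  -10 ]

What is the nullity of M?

0

Row reduce to echelon form.
R2 ← R2 − (10/11)·R1: [0, -8/11, 3/11, -94/11]
R3 ← R3 + (4/11)·R1: [0, 1/11, -21/11, 119/11]
R4 ← R4 − (5/11)·R1: [0, -136/11, -59/11, -80/11]
R3 ← R3 + (1/8)·R2: [0, 0, -15/8, 39/4]
R4 ← R4 − (17)·R2: [0, 0, -10, 138]
R4 ← R4 − (16/3)·R3: [0, 0, 0, 86]
4 nonzero rows, so rank(M) = 4.
M has 4 columns; by rank–nullity, nullity = 4 − 4 = 0.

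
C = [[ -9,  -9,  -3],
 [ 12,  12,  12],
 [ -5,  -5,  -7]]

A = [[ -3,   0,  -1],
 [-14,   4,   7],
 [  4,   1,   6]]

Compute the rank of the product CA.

2

First compute CA:
[[141, -39, -72],
 [-156,  60, 144],
 [ 57, -27, -72]]
Now row reduce the product.
R2 ← R2 + (52/47)·R1: [0, 792/47, 3024/47]
R3 ← R3 − (19/47)·R1: [0, -528/47, -2016/47]
R3 ← R3 + (2/3)·R2: [0, 0, 0]
2 nonzero rows, so rank(CA) = 2.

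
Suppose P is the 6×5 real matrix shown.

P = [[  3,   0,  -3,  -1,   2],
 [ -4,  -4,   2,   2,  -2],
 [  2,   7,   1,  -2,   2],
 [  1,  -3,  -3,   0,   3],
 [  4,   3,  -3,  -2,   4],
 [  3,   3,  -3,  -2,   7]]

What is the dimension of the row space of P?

3

Row reduce to echelon form.
R2 ← R2 + (4/3)·R1: [0, -4, -2, 2/3, 2/3]
R3 ← R3 − (2/3)·R1: [0, 7, 3, -4/3, 2/3]
R4 ← R4 − (1/3)·R1: [0, -3, -2, 1/3, 7/3]
R5 ← R5 − (4/3)·R1: [0, 3, 1, -2/3, 4/3]
R6 ← R6 − R1: [0, 3, 0, -1, 5]
R3 ← R3 + (7/4)·R2: [0, 0, -1/2, -1/6, 11/6]
R4 ← R4 − (3/4)·R2: [0, 0, -1/2, -1/6, 11/6]
R5 ← R5 + (3/4)·R2: [0, 0, -1/2, -1/6, 11/6]
R6 ← R6 + (3/4)·R2: [0, 0, -3/2, -1/2, 11/2]
R4 ← R4 − R3: [0, 0, 0, 0, 0]
R5 ← R5 − R3: [0, 0, 0, 0, 0]
R6 ← R6 − (3)·R3: [0, 0, 0, 0, 0]
Echelon form has 3 nonzero rows, so rank(P) = 3.
The row space has dimension equal to the rank: 3.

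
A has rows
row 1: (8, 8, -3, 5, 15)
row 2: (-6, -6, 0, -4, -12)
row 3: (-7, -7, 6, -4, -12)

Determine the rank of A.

2

Row reduce to echelon form.
R2 ← R2 + (3/4)·R1: [0, 0, -9/4, -1/4, -3/4]
R3 ← R3 + (7/8)·R1: [0, 0, 27/8, 3/8, 9/8]
R3 ← R3 + (3/2)·R2: [0, 0, 0, 0, 0]
Echelon form has 2 nonzero rows, so rank(A) = 2.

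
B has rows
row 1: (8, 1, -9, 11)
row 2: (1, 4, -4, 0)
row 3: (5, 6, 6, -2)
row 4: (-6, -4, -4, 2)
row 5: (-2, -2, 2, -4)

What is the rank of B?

4

Row reduce to echelon form.
R2 ← R2 − (1/8)·R1: [0, 31/8, -23/8, -11/8]
R3 ← R3 − (5/8)·R1: [0, 43/8, 93/8, -71/8]
R4 ← R4 + (3/4)·R1: [0, -13/4, -43/4, 41/4]
R5 ← R5 + (1/4)·R1: [0, -7/4, -1/4, -5/4]
R3 ← R3 − (43/31)·R2: [0, 0, 484/31, -216/31]
R4 ← R4 + (26/31)·R2: [0, 0, -408/31, 282/31]
R5 ← R5 + (14/31)·R2: [0, 0, -48/31, -58/31]
R4 ← R4 + (102/121)·R3: [0, 0, 0, 390/121]
R5 ← R5 + (12/121)·R3: [0, 0, 0, -310/121]
R5 ← R5 + (31/39)·R4: [0, 0, 0, 0]
Echelon form has 4 nonzero rows, so rank(B) = 4.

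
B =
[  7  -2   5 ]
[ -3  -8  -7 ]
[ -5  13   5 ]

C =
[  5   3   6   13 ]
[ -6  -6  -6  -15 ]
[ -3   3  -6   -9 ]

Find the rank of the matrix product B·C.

2

First compute BC:
[[ 32,  48,  24,  76],
 [ 54,  18,  72, 144],
 [-118, -78, -138, -305]]
Now row reduce the product.
R2 ← R2 − (27/16)·R1: [0, -63, 63/2, 63/4]
R3 ← R3 + (59/16)·R1: [0, 99, -99/2, -99/4]
R3 ← R3 + (11/7)·R2: [0, 0, 0, 0]
2 nonzero rows, so rank(BC) = 2.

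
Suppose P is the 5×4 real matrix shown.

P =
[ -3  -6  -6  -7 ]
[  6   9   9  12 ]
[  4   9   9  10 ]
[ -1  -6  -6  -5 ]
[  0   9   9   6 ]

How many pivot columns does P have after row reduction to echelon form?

Row reduce to echelon form.
R2 ← R2 + (2)·R1: [0, -3, -3, -2]
R3 ← R3 + (4/3)·R1: [0, 1, 1, 2/3]
R4 ← R4 − (1/3)·R1: [0, -4, -4, -8/3]
R3 ← R3 + (1/3)·R2: [0, 0, 0, 0]
R4 ← R4 − (4/3)·R2: [0, 0, 0, 0]
R5 ← R5 + (3)·R2: [0, 0, 0, 0]
Echelon form has 2 nonzero rows, so rank(P) = 2.
Each nonzero row contributes one pivot column: 2 pivot columns.

2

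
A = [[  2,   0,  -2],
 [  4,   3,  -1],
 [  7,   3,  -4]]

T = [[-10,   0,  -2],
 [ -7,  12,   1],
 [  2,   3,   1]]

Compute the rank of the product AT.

2

First compute AT:
[[-24,  -6,  -6],
 [-63,  33,  -6],
 [-99,  24, -15]]
Now row reduce the product.
R2 ← R2 − (21/8)·R1: [0, 195/4, 39/4]
R3 ← R3 − (33/8)·R1: [0, 195/4, 39/4]
R3 ← R3 − R2: [0, 0, 0]
2 nonzero rows, so rank(AT) = 2.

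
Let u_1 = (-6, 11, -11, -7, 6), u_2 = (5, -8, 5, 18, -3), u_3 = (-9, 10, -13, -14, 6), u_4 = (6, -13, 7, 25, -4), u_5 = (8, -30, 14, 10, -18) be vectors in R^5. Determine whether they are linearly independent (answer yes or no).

Form the matrix with these vectors as rows and row reduce.
R2 ← R2 + (5/6)·R1: [0, 7/6, -25/6, 73/6, 2]
R3 ← R3 − (3/2)·R1: [0, -13/2, 7/2, -7/2, -3]
R4 ← R4 + R1: [0, -2, -4, 18, 2]
R5 ← R5 + (4/3)·R1: [0, -46/3, -2/3, 2/3, -10]
R3 ← R3 + (39/7)·R2: [0, 0, -138/7, 450/7, 57/7]
R4 ← R4 + (12/7)·R2: [0, 0, -78/7, 272/7, 38/7]
R5 ← R5 + (92/7)·R2: [0, 0, -388/7, 1124/7, 114/7]
R4 ← R4 − (13/23)·R3: [0, 0, 0, 58/23, 19/23]
R5 ← R5 − (194/69)·R3: [0, 0, 0, -464/23, -152/23]
R5 ← R5 + (8)·R4: [0, 0, 0, 0, 0]
4 nonzero rows, so the 5 vectors span a space of dimension 4.
Since 4 < 5, the vectors are linearly dependent.

no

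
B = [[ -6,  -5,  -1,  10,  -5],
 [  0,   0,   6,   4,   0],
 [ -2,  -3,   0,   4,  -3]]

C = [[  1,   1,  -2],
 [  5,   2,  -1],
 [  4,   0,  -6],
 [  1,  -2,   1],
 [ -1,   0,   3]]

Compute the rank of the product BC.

3

First compute BC:
[[-20, -36,  18],
 [ 28,  -8, -32],
 [-10, -16,   2]]
Now row reduce the product.
R2 ← R2 + (7/5)·R1: [0, -292/5, -34/5]
R3 ← R3 − (1/2)·R1: [0, 2, -7]
R3 ← R3 + (5/146)·R2: [0, 0, -528/73]
3 nonzero rows, so rank(BC) = 3.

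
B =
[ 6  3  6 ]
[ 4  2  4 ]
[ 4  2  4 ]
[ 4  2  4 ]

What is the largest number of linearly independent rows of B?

Row reduce to echelon form.
R2 ← R2 − (2/3)·R1: [0, 0, 0]
R3 ← R3 − (2/3)·R1: [0, 0, 0]
R4 ← R4 − (2/3)·R1: [0, 0, 0]
Echelon form has 1 nonzero row, so rank(B) = 1.
The rank gives the maximum number of linearly independent rows: 1.

1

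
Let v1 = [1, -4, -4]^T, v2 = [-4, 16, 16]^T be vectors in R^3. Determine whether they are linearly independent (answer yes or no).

Form the matrix with these vectors as rows and row reduce.
R2 ← R2 + (4)·R1: [0, 0, 0]
1 nonzero row, so the 2 vectors span a space of dimension 1.
Since 1 < 2, the vectors are linearly dependent.

no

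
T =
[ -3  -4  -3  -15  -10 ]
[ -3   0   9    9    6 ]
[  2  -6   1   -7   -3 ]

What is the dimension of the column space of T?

3

Row reduce to echelon form.
R2 ← R2 − R1: [0, 4, 12, 24, 16]
R3 ← R3 + (2/3)·R1: [0, -26/3, -1, -17, -29/3]
R3 ← R3 + (13/6)·R2: [0, 0, 25, 35, 25]
Echelon form has 3 nonzero rows, so rank(T) = 3.
The column space has dimension equal to the rank: 3.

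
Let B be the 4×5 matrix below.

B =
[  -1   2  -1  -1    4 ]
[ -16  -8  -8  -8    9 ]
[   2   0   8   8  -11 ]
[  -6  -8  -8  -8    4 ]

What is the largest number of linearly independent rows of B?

3

Row reduce to echelon form.
R2 ← R2 − (16)·R1: [0, -40, 8, 8, -55]
R3 ← R3 + (2)·R1: [0, 4, 6, 6, -3]
R4 ← R4 − (6)·R1: [0, -20, -2, -2, -20]
R3 ← R3 + (1/10)·R2: [0, 0, 34/5, 34/5, -17/2]
R4 ← R4 − (1/2)·R2: [0, 0, -6, -6, 15/2]
R4 ← R4 + (15/17)·R3: [0, 0, 0, 0, 0]
Echelon form has 3 nonzero rows, so rank(B) = 3.
The rank gives the maximum number of linearly independent rows: 3.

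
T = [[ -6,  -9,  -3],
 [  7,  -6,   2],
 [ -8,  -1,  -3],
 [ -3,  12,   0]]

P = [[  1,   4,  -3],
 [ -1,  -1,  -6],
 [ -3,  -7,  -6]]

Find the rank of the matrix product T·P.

First compute TP:
[[ 12,   6,  90],
 [  7,  20,   3],
 [  2, -10,  48],
 [-15, -24, -63]]
Now row reduce the product.
R2 ← R2 − (7/12)·R1: [0, 33/2, -99/2]
R3 ← R3 − (1/6)·R1: [0, -11, 33]
R4 ← R4 + (5/4)·R1: [0, -33/2, 99/2]
R3 ← R3 + (2/3)·R2: [0, 0, 0]
R4 ← R4 + R2: [0, 0, 0]
2 nonzero rows, so rank(TP) = 2.

2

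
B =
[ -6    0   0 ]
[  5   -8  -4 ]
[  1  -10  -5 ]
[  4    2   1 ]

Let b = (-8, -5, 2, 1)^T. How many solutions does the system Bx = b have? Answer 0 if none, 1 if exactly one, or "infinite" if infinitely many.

Row reduce the augmented matrix [B | b].
R2 ← R2 + (5/6)·R1: [0, -8, -4, -35/3]
R3 ← R3 + (1/6)·R1: [0, -10, -5, 2/3]
R4 ← R4 + (2/3)·R1: [0, 2, 1, -13/3]
R3 ← R3 − (5/4)·R2: [0, 0, 0, 61/4]
R4 ← R4 + (1/4)·R2: [0, 0, 0, -29/4]
R4 ← R4 + (29/61)·R3: [0, 0, 0, 0]
The echelon form has 3 nonzero rows; the last pivot sits in the augmented column, so rank(B) = 2 but rank([B|b]) = 3.
Since the ranks differ, the system is inconsistent.
It has no solutions.

0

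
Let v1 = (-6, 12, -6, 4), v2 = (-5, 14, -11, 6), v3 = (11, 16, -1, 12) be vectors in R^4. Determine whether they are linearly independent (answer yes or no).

Form the matrix with these vectors as rows and row reduce.
R2 ← R2 − (5/6)·R1: [0, 4, -6, 8/3]
R3 ← R3 + (11/6)·R1: [0, 38, -12, 58/3]
R3 ← R3 − (19/2)·R2: [0, 0, 45, -6]
3 nonzero rows, so the 3 vectors span a space of dimension 3.
Since 3 = 3, the vectors are linearly independent.

yes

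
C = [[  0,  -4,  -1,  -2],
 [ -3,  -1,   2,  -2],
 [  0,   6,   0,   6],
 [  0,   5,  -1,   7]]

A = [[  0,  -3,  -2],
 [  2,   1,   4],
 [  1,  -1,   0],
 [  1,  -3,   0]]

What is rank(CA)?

First compute CA:
[[-11,   3, -16],
 [ -2,  12,   2],
 [ 18, -12,  24],
 [ 16, -15,  20]]
Now row reduce the product.
R2 ← R2 − (2/11)·R1: [0, 126/11, 54/11]
R3 ← R3 + (18/11)·R1: [0, -78/11, -24/11]
R4 ← R4 + (16/11)·R1: [0, -117/11, -36/11]
R3 ← R3 + (13/21)·R2: [0, 0, 6/7]
R4 ← R4 + (13/14)·R2: [0, 0, 9/7]
R4 ← R4 − (3/2)·R3: [0, 0, 0]
3 nonzero rows, so rank(CA) = 3.

3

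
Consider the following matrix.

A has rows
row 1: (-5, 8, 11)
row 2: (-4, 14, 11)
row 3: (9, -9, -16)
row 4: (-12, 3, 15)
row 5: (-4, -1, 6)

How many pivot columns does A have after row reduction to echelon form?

3

Row reduce to echelon form.
R2 ← R2 − (4/5)·R1: [0, 38/5, 11/5]
R3 ← R3 + (9/5)·R1: [0, 27/5, 19/5]
R4 ← R4 − (12/5)·R1: [0, -81/5, -57/5]
R5 ← R5 − (4/5)·R1: [0, -37/5, -14/5]
R3 ← R3 − (27/38)·R2: [0, 0, 85/38]
R4 ← R4 + (81/38)·R2: [0, 0, -255/38]
R5 ← R5 + (37/38)·R2: [0, 0, -25/38]
R4 ← R4 + (3)·R3: [0, 0, 0]
R5 ← R5 + (5/17)·R3: [0, 0, 0]
Echelon form has 3 nonzero rows, so rank(A) = 3.
Each nonzero row contributes one pivot column: 3 pivot columns.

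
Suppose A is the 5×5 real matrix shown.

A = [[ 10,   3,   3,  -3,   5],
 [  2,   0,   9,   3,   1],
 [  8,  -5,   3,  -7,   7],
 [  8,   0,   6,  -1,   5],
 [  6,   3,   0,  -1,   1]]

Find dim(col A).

5

Row reduce to echelon form.
R2 ← R2 − (1/5)·R1: [0, -3/5, 42/5, 18/5, 0]
R3 ← R3 − (4/5)·R1: [0, -37/5, 3/5, -23/5, 3]
R4 ← R4 − (4/5)·R1: [0, -12/5, 18/5, 7/5, 1]
R5 ← R5 − (3/5)·R1: [0, 6/5, -9/5, 4/5, -2]
R3 ← R3 − (37/3)·R2: [0, 0, -103, -49, 3]
R4 ← R4 − (4)·R2: [0, 0, -30, -13, 1]
R5 ← R5 + (2)·R2: [0, 0, 15, 8, -2]
R4 ← R4 − (30/103)·R3: [0, 0, 0, 131/103, 13/103]
R5 ← R5 + (15/103)·R3: [0, 0, 0, 89/103, -161/103]
R5 ← R5 − (89/131)·R4: [0, 0, 0, 0, -216/131]
Echelon form has 5 nonzero rows, so rank(A) = 5.
The column space has dimension equal to the rank: 5.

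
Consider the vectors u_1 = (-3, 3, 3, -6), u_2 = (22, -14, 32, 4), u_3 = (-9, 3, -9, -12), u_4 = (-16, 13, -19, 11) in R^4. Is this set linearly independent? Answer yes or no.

Form the matrix with these vectors as rows and row reduce.
R2 ← R2 + (22/3)·R1: [0, 8, 54, -40]
R3 ← R3 − (3)·R1: [0, -6, -18, 6]
R4 ← R4 − (16/3)·R1: [0, -3, -35, 43]
R3 ← R3 + (3/4)·R2: [0, 0, 45/2, -24]
R4 ← R4 + (3/8)·R2: [0, 0, -59/4, 28]
R4 ← R4 + (59/90)·R3: [0, 0, 0, 184/15]
4 nonzero rows, so the 4 vectors span a space of dimension 4.
Since 4 = 4, the vectors are linearly independent.

yes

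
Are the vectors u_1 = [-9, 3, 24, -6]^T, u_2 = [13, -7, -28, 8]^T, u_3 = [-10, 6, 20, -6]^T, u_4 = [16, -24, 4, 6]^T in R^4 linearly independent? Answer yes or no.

no

Form the matrix with these vectors as rows and row reduce.
R2 ← R2 + (13/9)·R1: [0, -8/3, 20/3, -2/3]
R3 ← R3 − (10/9)·R1: [0, 8/3, -20/3, 2/3]
R4 ← R4 + (16/9)·R1: [0, -56/3, 140/3, -14/3]
R3 ← R3 + R2: [0, 0, 0, 0]
R4 ← R4 − (7)·R2: [0, 0, 0, 0]
2 nonzero rows, so the 4 vectors span a space of dimension 2.
Since 2 < 4, the vectors are linearly dependent.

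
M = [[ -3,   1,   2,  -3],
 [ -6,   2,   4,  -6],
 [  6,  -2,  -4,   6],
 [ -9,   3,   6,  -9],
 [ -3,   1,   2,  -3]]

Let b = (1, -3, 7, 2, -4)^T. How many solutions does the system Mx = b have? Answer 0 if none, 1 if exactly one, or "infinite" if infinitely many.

Row reduce the augmented matrix [M | b].
R2 ← R2 − (2)·R1: [0, 0, 0, 0, -5]
R3 ← R3 + (2)·R1: [0, 0, 0, 0, 9]
R4 ← R4 − (3)·R1: [0, 0, 0, 0, -1]
R5 ← R5 − R1: [0, 0, 0, 0, -5]
R3 ← R3 + (9/5)·R2: [0, 0, 0, 0, 0]
R4 ← R4 − (1/5)·R2: [0, 0, 0, 0, 0]
R5 ← R5 − R2: [0, 0, 0, 0, 0]
The echelon form has 2 nonzero rows; the last pivot sits in the augmented column, so rank(M) = 1 but rank([M|b]) = 2.
Since the ranks differ, the system is inconsistent.
It has no solutions.

0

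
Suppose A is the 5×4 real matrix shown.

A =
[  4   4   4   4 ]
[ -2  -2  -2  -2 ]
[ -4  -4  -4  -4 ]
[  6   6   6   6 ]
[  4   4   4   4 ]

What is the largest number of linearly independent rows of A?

1

Row reduce to echelon form.
R2 ← R2 + (1/2)·R1: [0, 0, 0, 0]
R3 ← R3 + R1: [0, 0, 0, 0]
R4 ← R4 − (3/2)·R1: [0, 0, 0, 0]
R5 ← R5 − R1: [0, 0, 0, 0]
Echelon form has 1 nonzero row, so rank(A) = 1.
The rank gives the maximum number of linearly independent rows: 1.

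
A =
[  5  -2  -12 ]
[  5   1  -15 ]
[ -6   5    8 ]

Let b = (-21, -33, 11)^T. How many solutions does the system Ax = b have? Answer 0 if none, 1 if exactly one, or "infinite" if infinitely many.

Row reduce the augmented matrix [A | b].
R2 ← R2 − R1: [0, 3, -3, -12]
R3 ← R3 + (6/5)·R1: [0, 13/5, -32/5, -71/5]
R3 ← R3 − (13/15)·R2: [0, 0, -19/5, -19/5]
The echelon form has 3 nonzero rows, and every pivot lies in the first 3 columns, so rank(A) = rank([A|b]) = 3.
The system is consistent.
rank = 3 = number of unknowns, so the solution is unique.

1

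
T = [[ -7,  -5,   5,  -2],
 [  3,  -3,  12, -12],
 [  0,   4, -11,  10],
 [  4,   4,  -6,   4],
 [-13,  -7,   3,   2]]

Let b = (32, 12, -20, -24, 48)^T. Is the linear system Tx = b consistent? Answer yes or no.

Row reduce the augmented matrix [T | b].
R2 ← R2 + (3/7)·R1: [0, -36/7, 99/7, -90/7, 180/7]
R4 ← R4 + (4/7)·R1: [0, 8/7, -22/7, 20/7, -40/7]
R5 ← R5 − (13/7)·R1: [0, 16/7, -44/7, 40/7, -80/7]
R3 ← R3 + (7/9)·R2: [0, 0, 0, 0, 0]
R4 ← R4 + (2/9)·R2: [0, 0, 0, 0, 0]
R5 ← R5 + (4/9)·R2: [0, 0, 0, 0, 0]
The echelon form has 2 nonzero rows, and every pivot lies in the first 4 columns, so rank(T) = rank([T|b]) = 2.
The system is consistent.

yes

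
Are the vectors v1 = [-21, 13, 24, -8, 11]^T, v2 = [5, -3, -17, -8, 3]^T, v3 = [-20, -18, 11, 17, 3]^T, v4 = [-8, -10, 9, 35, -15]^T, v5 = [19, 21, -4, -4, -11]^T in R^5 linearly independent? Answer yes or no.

Form the matrix with these vectors as rows and row reduce.
R2 ← R2 + (5/21)·R1: [0, 2/21, -79/7, -208/21, 118/21]
R3 ← R3 − (20/21)·R1: [0, -638/21, -83/7, 517/21, -157/21]
R4 ← R4 − (8/21)·R1: [0, -314/21, -1/7, 799/21, -403/21]
R5 ← R5 + (19/21)·R1: [0, 688/21, 124/7, -236/21, -22/21]
R3 ← R3 + (319)·R2: [0, 0, -3612, -3135, 1785]
R4 ← R4 + (157)·R2: [0, 0, -1772, -1517, 863]
R5 ← R5 − (344)·R2: [0, 0, 3900, 3396, -1934]
R4 ← R4 − (443/903)·R3: [0, 0, 0, 6318/301, -546/43]
R5 ← R5 + (325/301)·R3: [0, 0, 0, 3321/301, -287/43]
R5 ← R5 − (41/78)·R4: [0, 0, 0, 0, 0]
4 nonzero rows, so the 5 vectors span a space of dimension 4.
Since 4 < 5, the vectors are linearly dependent.

no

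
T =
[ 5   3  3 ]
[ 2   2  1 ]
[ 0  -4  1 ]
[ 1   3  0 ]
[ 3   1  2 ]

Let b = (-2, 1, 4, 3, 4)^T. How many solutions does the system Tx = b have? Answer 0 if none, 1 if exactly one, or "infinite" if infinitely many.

Row reduce the augmented matrix [T | b].
R2 ← R2 − (2/5)·R1: [0, 4/5, -1/5, 9/5]
R4 ← R4 − (1/5)·R1: [0, 12/5, -3/5, 17/5]
R5 ← R5 − (3/5)·R1: [0, -4/5, 1/5, 26/5]
R3 ← R3 + (5)·R2: [0, 0, 0, 13]
R4 ← R4 − (3)·R2: [0, 0, 0, -2]
R5 ← R5 + R2: [0, 0, 0, 7]
R4 ← R4 + (2/13)·R3: [0, 0, 0, 0]
R5 ← R5 − (7/13)·R3: [0, 0, 0, 0]
The echelon form has 3 nonzero rows; the last pivot sits in the augmented column, so rank(T) = 2 but rank([T|b]) = 3.
Since the ranks differ, the system is inconsistent.
It has no solutions.

0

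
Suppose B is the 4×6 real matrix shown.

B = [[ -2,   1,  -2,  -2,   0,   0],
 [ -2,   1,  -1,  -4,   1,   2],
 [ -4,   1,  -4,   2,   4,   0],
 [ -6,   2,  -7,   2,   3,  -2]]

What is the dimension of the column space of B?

3

Row reduce to echelon form.
R2 ← R2 − R1: [0, 0, 1, -2, 1, 2]
R3 ← R3 − (2)·R1: [0, -1, 0, 6, 4, 0]
R4 ← R4 − (3)·R1: [0, -1, -1, 8, 3, -2]
Swap R2 ↔ R3
R4 ← R4 − R2: [0, 0, -1, 2, -1, -2]
R4 ← R4 + R3: [0, 0, 0, 0, 0, 0]
Echelon form has 3 nonzero rows, so rank(B) = 3.
The column space has dimension equal to the rank: 3.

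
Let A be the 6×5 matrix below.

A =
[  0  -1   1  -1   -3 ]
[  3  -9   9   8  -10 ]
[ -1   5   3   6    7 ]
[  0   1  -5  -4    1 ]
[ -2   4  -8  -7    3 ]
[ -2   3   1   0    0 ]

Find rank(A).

5

Row reduce to echelon form.
Swap R1 ↔ R2
R3 ← R3 + (1/3)·R1: [0, 2, 6, 26/3, 11/3]
R5 ← R5 + (2/3)·R1: [0, -2, -2, -5/3, -11/3]
R6 ← R6 + (2/3)·R1: [0, -3, 7, 16/3, -20/3]
R3 ← R3 + (2)·R2: [0, 0, 8, 20/3, -7/3]
R4 ← R4 + R2: [0, 0, -4, -5, -2]
R5 ← R5 − (2)·R2: [0, 0, -4, 1/3, 7/3]
R6 ← R6 − (3)·R2: [0, 0, 4, 25/3, 7/3]
R4 ← R4 + (1/2)·R3: [0, 0, 0, -5/3, -19/6]
R5 ← R5 + (1/2)·R3: [0, 0, 0, 11/3, 7/6]
R6 ← R6 − (1/2)·R3: [0, 0, 0, 5, 7/2]
R5 ← R5 + (11/5)·R4: [0, 0, 0, 0, -29/5]
R6 ← R6 + (3)·R4: [0, 0, 0, 0, -6]
R6 ← R6 − (30/29)·R5: [0, 0, 0, 0, 0]
Echelon form has 5 nonzero rows, so rank(A) = 5.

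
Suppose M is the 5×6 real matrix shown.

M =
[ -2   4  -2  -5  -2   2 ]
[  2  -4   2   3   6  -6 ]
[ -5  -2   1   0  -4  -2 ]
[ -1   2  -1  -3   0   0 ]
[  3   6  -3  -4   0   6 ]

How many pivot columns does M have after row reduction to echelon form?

Row reduce to echelon form.
R2 ← R2 + R1: [0, 0, 0, -2, 4, -4]
R3 ← R3 − (5/2)·R1: [0, -12, 6, 25/2, 1, -7]
R4 ← R4 − (1/2)·R1: [0, 0, 0, -1/2, 1, -1]
R5 ← R5 + (3/2)·R1: [0, 12, -6, -23/2, -3, 9]
Swap R2 ↔ R3
R5 ← R5 + R2: [0, 0, 0, 1, -2, 2]
R4 ← R4 − (1/4)·R3: [0, 0, 0, 0, 0, 0]
R5 ← R5 + (1/2)·R3: [0, 0, 0, 0, 0, 0]
Echelon form has 3 nonzero rows, so rank(M) = 3.
Each nonzero row contributes one pivot column: 3 pivot columns.

3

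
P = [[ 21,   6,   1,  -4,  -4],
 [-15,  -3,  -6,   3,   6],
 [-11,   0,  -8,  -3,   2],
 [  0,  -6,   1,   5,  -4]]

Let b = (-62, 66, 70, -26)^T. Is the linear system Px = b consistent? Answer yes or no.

Row reduce the augmented matrix [P | b].
R2 ← R2 + (5/7)·R1: [0, 9/7, -37/7, 1/7, 22/7, 152/7]
R3 ← R3 + (11/21)·R1: [0, 22/7, -157/21, -107/21, -2/21, 788/21]
R3 ← R3 − (22/9)·R2: [0, 0, 49/9, -49/9, -70/9, -140/9]
R4 ← R4 + (14/3)·R2: [0, 0, -71/3, 17/3, 32/3, 226/3]
R4 ← R4 + (213/49)·R3: [0, 0, 0, -18, -162/7, 54/7]
The echelon form has 4 nonzero rows, and every pivot lies in the first 5 columns, so rank(P) = rank([P|b]) = 4.
The system is consistent.

yes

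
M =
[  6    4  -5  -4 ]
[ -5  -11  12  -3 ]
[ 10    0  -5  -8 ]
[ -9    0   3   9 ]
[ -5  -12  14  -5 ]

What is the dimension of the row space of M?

Row reduce to echelon form.
R2 ← R2 + (5/6)·R1: [0, -23/3, 47/6, -19/3]
R3 ← R3 − (5/3)·R1: [0, -20/3, 10/3, -4/3]
R4 ← R4 + (3/2)·R1: [0, 6, -9/2, 3]
R5 ← R5 + (5/6)·R1: [0, -26/3, 59/6, -25/3]
R3 ← R3 − (20/23)·R2: [0, 0, -80/23, 96/23]
R4 ← R4 + (18/23)·R2: [0, 0, 75/46, -45/23]
R5 ← R5 − (26/23)·R2: [0, 0, 45/46, -27/23]
R4 ← R4 + (15/32)·R3: [0, 0, 0, 0]
R5 ← R5 + (9/32)·R3: [0, 0, 0, 0]
Echelon form has 3 nonzero rows, so rank(M) = 3.
The row space has dimension equal to the rank: 3.

3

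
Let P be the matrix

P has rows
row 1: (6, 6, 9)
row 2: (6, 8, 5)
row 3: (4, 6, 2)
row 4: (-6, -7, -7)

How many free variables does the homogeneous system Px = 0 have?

1

Row reduce to echelon form.
R2 ← R2 − R1: [0, 2, -4]
R3 ← R3 − (2/3)·R1: [0, 2, -4]
R4 ← R4 + R1: [0, -1, 2]
R3 ← R3 − R2: [0, 0, 0]
R4 ← R4 + (1/2)·R2: [0, 0, 0]
2 nonzero rows, so rank(P) = 2.
P has 3 columns; by rank–nullity, nullity = 3 − 2 = 1.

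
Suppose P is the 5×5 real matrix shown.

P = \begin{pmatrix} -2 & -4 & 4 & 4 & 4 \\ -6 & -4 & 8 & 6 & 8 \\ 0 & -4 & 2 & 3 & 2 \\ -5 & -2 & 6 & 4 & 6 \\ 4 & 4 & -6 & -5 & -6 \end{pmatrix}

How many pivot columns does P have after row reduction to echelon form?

Row reduce to echelon form.
R2 ← R2 − (3)·R1: [0, 8, -4, -6, -4]
R4 ← R4 − (5/2)·R1: [0, 8, -4, -6, -4]
R5 ← R5 + (2)·R1: [0, -4, 2, 3, 2]
R3 ← R3 + (1/2)·R2: [0, 0, 0, 0, 0]
R4 ← R4 − R2: [0, 0, 0, 0, 0]
R5 ← R5 + (1/2)·R2: [0, 0, 0, 0, 0]
Echelon form has 2 nonzero rows, so rank(P) = 2.
Each nonzero row contributes one pivot column: 2 pivot columns.

2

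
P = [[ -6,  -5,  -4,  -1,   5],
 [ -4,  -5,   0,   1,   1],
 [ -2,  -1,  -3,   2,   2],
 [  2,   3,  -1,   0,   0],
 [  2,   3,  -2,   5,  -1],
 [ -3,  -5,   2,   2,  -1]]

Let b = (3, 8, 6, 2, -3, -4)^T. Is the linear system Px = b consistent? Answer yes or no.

Row reduce the augmented matrix [P | b].
R2 ← R2 − (2/3)·R1: [0, -5/3, 8/3, 5/3, -7/3, 6]
R3 ← R3 − (1/3)·R1: [0, 2/3, -5/3, 7/3, 1/3, 5]
R4 ← R4 + (1/3)·R1: [0, 4/3, -7/3, -1/3, 5/3, 3]
R5 ← R5 + (1/3)·R1: [0, 4/3, -10/3, 14/3, 2/3, -2]
R6 ← R6 − (1/2)·R1: [0, -5/2, 4, 5/2, -7/2, -11/2]
R3 ← R3 + (2/5)·R2: [0, 0, -3/5, 3, -3/5, 37/5]
R4 ← R4 + (4/5)·R2: [0, 0, -1/5, 1, -1/5, 39/5]
R5 ← R5 + (4/5)·R2: [0, 0, -6/5, 6, -6/5, 14/5]
R6 ← R6 − (3/2)·R2: [0, 0, 0, 0, 0, -29/2]
R4 ← R4 − (1/3)·R3: [0, 0, 0, 0, 0, 16/3]
R5 ← R5 − (2)·R3: [0, 0, 0, 0, 0, -12]
R5 ← R5 + (9/4)·R4: [0, 0, 0, 0, 0, 0]
R6 ← R6 + (87/32)·R4: [0, 0, 0, 0, 0, 0]
The echelon form has 4 nonzero rows; the last pivot sits in the augmented column, so rank(P) = 3 but rank([P|b]) = 4.
Since the ranks differ, the system is inconsistent.

no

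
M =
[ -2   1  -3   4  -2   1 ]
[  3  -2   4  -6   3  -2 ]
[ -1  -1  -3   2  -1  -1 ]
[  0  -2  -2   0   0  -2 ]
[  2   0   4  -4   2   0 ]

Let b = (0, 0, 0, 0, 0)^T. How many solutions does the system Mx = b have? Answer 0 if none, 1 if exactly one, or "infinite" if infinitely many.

Row reduce the augmented matrix [M | b].
R2 ← R2 + (3/2)·R1: [0, -1/2, -1/2, 0, 0, -1/2, 0]
R3 ← R3 − (1/2)·R1: [0, -3/2, -3/2, 0, 0, -3/2, 0]
R5 ← R5 + R1: [0, 1, 1, 0, 0, 1, 0]
R3 ← R3 − (3)·R2: [0, 0, 0, 0, 0, 0, 0]
R4 ← R4 − (4)·R2: [0, 0, 0, 0, 0, 0, 0]
R5 ← R5 + (2)·R2: [0, 0, 0, 0, 0, 0, 0]
The echelon form has 2 nonzero rows, and every pivot lies in the first 6 columns, so rank(M) = rank([M|b]) = 2.
The system is consistent.
rank = 2 < 6 unknowns, so there are infinitely many solutions.

infinite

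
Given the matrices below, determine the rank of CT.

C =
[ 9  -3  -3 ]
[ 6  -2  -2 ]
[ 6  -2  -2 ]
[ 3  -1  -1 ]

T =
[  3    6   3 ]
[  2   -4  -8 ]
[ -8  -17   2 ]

First compute CT:
[[ 45, 117,  45],
 [ 30,  78,  30],
 [ 30,  78,  30],
 [ 15,  39,  15]]
Now row reduce the product.
R2 ← R2 − (2/3)·R1: [0, 0, 0]
R3 ← R3 − (2/3)·R1: [0, 0, 0]
R4 ← R4 − (1/3)·R1: [0, 0, 0]
1 nonzero row, so rank(CT) = 1.

1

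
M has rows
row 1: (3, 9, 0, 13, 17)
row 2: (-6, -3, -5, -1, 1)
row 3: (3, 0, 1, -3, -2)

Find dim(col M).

Row reduce to echelon form.
R2 ← R2 + (2)·R1: [0, 15, -5, 25, 35]
R3 ← R3 − R1: [0, -9, 1, -16, -19]
R3 ← R3 + (3/5)·R2: [0, 0, -2, -1, 2]
Echelon form has 3 nonzero rows, so rank(M) = 3.
The column space has dimension equal to the rank: 3.

3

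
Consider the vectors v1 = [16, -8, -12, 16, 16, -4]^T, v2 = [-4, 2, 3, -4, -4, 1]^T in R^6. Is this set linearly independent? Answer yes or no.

no

Form the matrix with these vectors as rows and row reduce.
R2 ← R2 + (1/4)·R1: [0, 0, 0, 0, 0, 0]
1 nonzero row, so the 2 vectors span a space of dimension 1.
Since 1 < 2, the vectors are linearly dependent.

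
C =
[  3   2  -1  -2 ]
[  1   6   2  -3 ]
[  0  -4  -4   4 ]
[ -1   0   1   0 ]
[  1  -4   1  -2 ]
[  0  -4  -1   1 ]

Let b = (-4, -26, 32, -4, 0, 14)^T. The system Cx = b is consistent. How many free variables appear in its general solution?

Row reduce the augmented matrix [C | b].
R2 ← R2 − (1/3)·R1: [0, 16/3, 7/3, -7/3, -74/3]
R4 ← R4 + (1/3)·R1: [0, 2/3, 2/3, -2/3, -16/3]
R5 ← R5 − (1/3)·R1: [0, -14/3, 4/3, -4/3, 4/3]
R3 ← R3 + (3/4)·R2: [0, 0, -9/4, 9/4, 27/2]
R4 ← R4 − (1/8)·R2: [0, 0, 3/8, -3/8, -9/4]
R5 ← R5 + (7/8)·R2: [0, 0, 27/8, -27/8, -81/4]
R6 ← R6 + (3/4)·R2: [0, 0, 3/4, -3/4, -9/2]
R4 ← R4 + (1/6)·R3: [0, 0, 0, 0, 0]
R5 ← R5 + (3/2)·R3: [0, 0, 0, 0, 0]
R6 ← R6 + (1/3)·R3: [0, 0, 0, 0, 0]
The echelon form has 3 nonzero rows, and every pivot lies in the first 4 columns, so rank(C) = rank([C|b]) = 3.
The system is consistent.
Free variables = (unknowns) − (rank) = 4 − 3 = 1.

1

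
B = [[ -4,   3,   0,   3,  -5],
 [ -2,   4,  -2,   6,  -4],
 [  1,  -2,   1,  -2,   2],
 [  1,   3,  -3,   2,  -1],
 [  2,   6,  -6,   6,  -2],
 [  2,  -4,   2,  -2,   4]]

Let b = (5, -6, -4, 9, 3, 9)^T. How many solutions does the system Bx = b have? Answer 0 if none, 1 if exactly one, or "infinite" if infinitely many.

0

Row reduce the augmented matrix [B | b].
R2 ← R2 − (1/2)·R1: [0, 5/2, -2, 9/2, -3/2, -17/2]
R3 ← R3 + (1/4)·R1: [0, -5/4, 1, -5/4, 3/4, -11/4]
R4 ← R4 + (1/4)·R1: [0, 15/4, -3, 11/4, -9/4, 41/4]
R5 ← R5 + (1/2)·R1: [0, 15/2, -6, 15/2, -9/2, 11/2]
R6 ← R6 + (1/2)·R1: [0, -5/2, 2, -1/2, 3/2, 23/2]
R3 ← R3 + (1/2)·R2: [0, 0, 0, 1, 0, -7]
R4 ← R4 − (3/2)·R2: [0, 0, 0, -4, 0, 23]
R5 ← R5 − (3)·R2: [0, 0, 0, -6, 0, 31]
R6 ← R6 + R2: [0, 0, 0, 4, 0, 3]
R4 ← R4 + (4)·R3: [0, 0, 0, 0, 0, -5]
R5 ← R5 + (6)·R3: [0, 0, 0, 0, 0, -11]
R6 ← R6 − (4)·R3: [0, 0, 0, 0, 0, 31]
R5 ← R5 − (11/5)·R4: [0, 0, 0, 0, 0, 0]
R6 ← R6 + (31/5)·R4: [0, 0, 0, 0, 0, 0]
The echelon form has 4 nonzero rows; the last pivot sits in the augmented column, so rank(B) = 3 but rank([B|b]) = 4.
Since the ranks differ, the system is inconsistent.
It has no solutions.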